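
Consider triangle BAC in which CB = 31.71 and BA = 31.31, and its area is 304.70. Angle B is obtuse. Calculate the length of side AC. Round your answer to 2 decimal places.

From area = ½·CB·BA·sin B, we get sin B = 2·area/(CB·BA) ≈ 0.61379.
Taking the obtuse solution, ∠B ≈ 142.14°.
Law of cosines then gives AC ≈ 59.611.

59.61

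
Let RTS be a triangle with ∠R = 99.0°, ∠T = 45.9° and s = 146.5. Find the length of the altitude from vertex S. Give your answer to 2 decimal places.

The third angle is ∠S = 180° − ∠R − ∠T = 35.10°.
Law of sines: r = s·sin R/sin S ≈ 251.64.
Law of sines: t = s·sin T/sin S ≈ 182.96.
Area = ½·s·r·sin T ≈ 13237.
The altitude from S has length 2·area/s ≈ 180.71.

h_S ≈ 180.71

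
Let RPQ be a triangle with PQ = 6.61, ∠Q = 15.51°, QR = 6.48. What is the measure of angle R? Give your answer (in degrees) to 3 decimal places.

By the law of cosines, RP² = PQ² + QR² − 2·PQ·QR·cos Q = 3.1365, so RP ≈ 1.771.
Law of cosines again: cos R = (QR² + RP² − PQ²)/(2·QR·RP) ≈ 0.06251, so ∠R ≈ 86.42°.

86.416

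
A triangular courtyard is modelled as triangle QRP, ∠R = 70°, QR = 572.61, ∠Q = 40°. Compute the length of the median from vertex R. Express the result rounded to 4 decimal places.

m_R ≈ 398.3471

The third angle is ∠P = 180° − ∠Q − ∠R = 70.00°.
Law of sines: RP = QR·sin Q/sin P ≈ 391.69.
Law of sines: PQ = QR·sin R/sin P ≈ 572.61.
Median from R: ½√(2·QR² + 2·RP² − PQ²) ≈ 398.35.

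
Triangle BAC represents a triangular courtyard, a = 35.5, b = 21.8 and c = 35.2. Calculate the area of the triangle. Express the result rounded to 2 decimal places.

area ≈ 366.51

Semiperimeter s = (21.8 + 35.5 + 35.2)/2 = 46.25.
Heron's formula: area = √(46.25·24.45·10.75·11.05) ≈ 366.51.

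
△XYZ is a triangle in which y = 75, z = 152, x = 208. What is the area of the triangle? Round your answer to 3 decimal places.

4391.567

Semiperimeter s = (208 + 75 + 152)/2 = 217.5.
Heron's formula: area = √(217.5·9.5·142.5·65.5) ≈ 4391.6.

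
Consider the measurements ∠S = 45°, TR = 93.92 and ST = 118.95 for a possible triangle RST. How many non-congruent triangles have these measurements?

ST·sin S = 118.95·sin(45°) ≈ 84.11.
Since ST sin S < TR < ST (84.11 < 93.92 < 118.95), two triangles exist.

2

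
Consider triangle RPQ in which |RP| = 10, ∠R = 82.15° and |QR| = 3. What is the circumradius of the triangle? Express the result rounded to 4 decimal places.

By the law of cosines, |PQ|² = |QR|² + |RP|² − 2·|QR|·|RP|·cos R = 100.81, so |PQ| ≈ 10.04.
Area = ½·|QR|·|RP|·sin R ≈ 14.859.
Circumradius = |PQ|/(2 sin R) ≈ 5.0676.

5.0676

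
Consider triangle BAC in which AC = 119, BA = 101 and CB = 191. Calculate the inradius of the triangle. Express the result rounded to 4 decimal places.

r ≈ 25.2548

Semiperimeter s = (119 + 191 + 101)/2 = 205.5.
Heron's formula: area = √(205.5·86.5·14.5·104.5) ≈ 5189.9.
Inradius = area/s = 5189.9/205.5 ≈ 25.255.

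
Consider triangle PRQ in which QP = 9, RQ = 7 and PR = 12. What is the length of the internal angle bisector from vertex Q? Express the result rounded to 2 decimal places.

By the law of cosines, cos Q = (RQ² + QP² − PR²) / (2·RQ·QP) ≈ -0.11111, so ∠Q ≈ 96.38°.
The bisector from Q has length 2·RQ·QP·cos(∠Q/2)/(RQ+QP) ≈ 5.25.

t_Q ≈ 5.25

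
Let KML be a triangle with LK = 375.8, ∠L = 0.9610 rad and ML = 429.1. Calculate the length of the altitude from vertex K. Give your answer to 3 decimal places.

By the law of cosines, KM² = ML² + LK² − 2·ML·LK·cos L = 1.4065e+05, so KM ≈ 375.03.
Area = ½·ML·LK·sin L ≈ 66096.
The altitude from K has length 2·area/ML ≈ 308.07.

h_K ≈ 308.068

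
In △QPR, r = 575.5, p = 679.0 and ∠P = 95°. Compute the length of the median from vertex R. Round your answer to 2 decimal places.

m_R ≈ 443.74

Law of sines: sin R = r·sin P/p ≈ 0.84434.
Since p ≥ r, only the acute value applies: ∠R ≈ 57.60°.
Then ∠Q = 180° − ∠P − ∠R ≈ 27.40°.
Law of sines gives q = p·sin Q/sin P ≈ 313.65.
Median from R: ½√(2·q² + 2·p² − r²) ≈ 443.74.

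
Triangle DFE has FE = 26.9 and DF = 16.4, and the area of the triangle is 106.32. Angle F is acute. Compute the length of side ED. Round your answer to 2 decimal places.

From area = ½·DF·FE·sin F, we get sin F = 2·area/(DF·FE) ≈ 0.48200.
Taking the acute solution, ∠F ≈ 28.82°.
Law of cosines then gives ED ≈ 14.816.

14.82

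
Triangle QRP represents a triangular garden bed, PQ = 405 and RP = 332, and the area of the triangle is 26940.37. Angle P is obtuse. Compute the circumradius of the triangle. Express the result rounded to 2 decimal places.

From area = ½·RP·PQ·sin P, we get sin P = 2·area/(RP·PQ) ≈ 0.40072.
Taking the obtuse solution, ∠P ≈ 2.729 rad.
Law of cosines then gives QR ≈ 721.55.
Circumradius = QR/(2 sin P) ≈ 900.32.

900.32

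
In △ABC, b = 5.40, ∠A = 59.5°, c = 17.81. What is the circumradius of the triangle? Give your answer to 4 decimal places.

By the law of cosines, a² = b² + c² − 2·b·c·cos A = 248.73, so a ≈ 15.771.
Area = ½·b·c·sin A ≈ 41.433.
Circumradius = a/(2 sin A) ≈ 9.152.

R ≈ 9.1520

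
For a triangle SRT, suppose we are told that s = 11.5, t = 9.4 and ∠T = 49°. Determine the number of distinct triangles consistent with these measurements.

s·sin T = 11.5·sin(49°) ≈ 8.679.
Since s sin T < t < s (8.679 < 9.4 < 11.5), two triangles exist.

2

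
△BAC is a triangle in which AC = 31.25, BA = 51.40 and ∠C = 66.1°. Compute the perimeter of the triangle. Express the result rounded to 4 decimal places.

138.0388

Law of sines: sin B = AC·sin C/BA ≈ 0.55585.
Since BA ≥ AC, only the acute value applies: ∠B ≈ 33.77°.
Then ∠A = 180° − ∠C − ∠B ≈ 80.13°.
Law of sines gives CB = BA·sin A/sin C ≈ 55.389.
Semiperimeter s = (31.25+55.389+51.4)/2 = 69.019.
Perimeter = 31.25 + 55.389 + 51.4 = 138.04.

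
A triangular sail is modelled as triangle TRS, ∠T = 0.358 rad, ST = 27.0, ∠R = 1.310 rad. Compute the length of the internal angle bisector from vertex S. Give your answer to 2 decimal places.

The third angle is ∠S = π − ∠T − ∠R = 1.474 rad.
Law of sines: RS = ST·sin T/sin R ≈ 9.792.
Law of sines: TR = ST·sin S/sin R ≈ 27.813.
The bisector from S has length 2·RS·ST·cos(∠S/2)/(RS+ST) ≈ 10.644.

10.64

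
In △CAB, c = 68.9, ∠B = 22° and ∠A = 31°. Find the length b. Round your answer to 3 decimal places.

32.318

The third angle is ∠C = 180° − ∠A − ∠B = 127.00°.
Law of sines: b = c·sin B/sin C ≈ 32.318.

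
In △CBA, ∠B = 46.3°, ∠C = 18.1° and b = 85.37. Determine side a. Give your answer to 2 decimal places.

106.49

The third angle is ∠A = 180° − ∠C − ∠B = 115.60°.
Law of sines: a = b·sin A/sin B ≈ 106.49.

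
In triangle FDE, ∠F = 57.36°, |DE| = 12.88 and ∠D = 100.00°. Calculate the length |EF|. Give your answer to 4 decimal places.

The third angle is ∠E = 180° − ∠F − ∠D = 22.64°.
Law of sines: |EF| = |DE|·sin D/sin F ≈ 15.063.

15.0632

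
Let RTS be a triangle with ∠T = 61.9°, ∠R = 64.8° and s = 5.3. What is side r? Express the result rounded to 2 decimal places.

The third angle is ∠S = 180° − ∠R − ∠T = 53.30°.
Law of sines: r = s·sin R/sin S ≈ 5.9812.

5.98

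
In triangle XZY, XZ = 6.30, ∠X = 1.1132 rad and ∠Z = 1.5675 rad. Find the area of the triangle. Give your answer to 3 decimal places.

The third angle is ∠Y = π − ∠X − ∠Z = 0.4609 rad.
Law of sines: ZY = XZ·sin X/sin Y ≈ 12.708.
Law of sines: YX = XZ·sin Z/sin Y ≈ 14.165.
Area = ½·XZ·ZY·sin Z ≈ 40.03.

40.030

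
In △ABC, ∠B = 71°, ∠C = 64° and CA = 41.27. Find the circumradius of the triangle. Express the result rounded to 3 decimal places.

The third angle is ∠A = 180° − ∠B − ∠C = 45.00°.
Law of sines: BC = CA·sin A/sin B ≈ 30.864.
Law of sines: AB = CA·sin C/sin B ≈ 39.231.
Circumradius = CA/(2 sin B) ≈ 21.824.

21.824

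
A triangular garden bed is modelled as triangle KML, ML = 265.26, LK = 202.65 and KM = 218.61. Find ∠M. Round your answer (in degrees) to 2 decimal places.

By the law of cosines, cos M = (KM² + ML² − LK²) / (2·KM·ML) ≈ 0.66467, so ∠M ≈ 48.34°.

∠M ≈ 48.34°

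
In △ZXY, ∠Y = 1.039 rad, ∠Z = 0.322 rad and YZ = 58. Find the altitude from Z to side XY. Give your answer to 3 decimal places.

h_Z ≈ 49.990

The third angle is ∠X = π − ∠Y − ∠Z = 1.781 rad.
Law of sines: XY = YZ·sin Z/sin X ≈ 18.766.
Law of sines: ZX = YZ·sin Y/sin X ≈ 51.111.
Area = ½·YZ·XY·sin Y ≈ 469.07.
The altitude from Z has length 2·area/XY ≈ 49.99.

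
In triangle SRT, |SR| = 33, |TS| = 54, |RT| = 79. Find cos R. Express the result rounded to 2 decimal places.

By the law of cosines, cos R = (|SR|² + |RT|² − |TS|²) / (2·|SR|·|RT|) ≈ 0.84657, so ∠R ≈ 32.16°.

0.85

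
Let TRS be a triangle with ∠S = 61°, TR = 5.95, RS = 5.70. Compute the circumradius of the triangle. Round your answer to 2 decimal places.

Law of sines: sin T = RS·sin S/TR ≈ 0.83787.
Since TR ≥ RS, only the acute value applies: ∠T ≈ 56.92°.
Then ∠R = 180° − ∠S − ∠T ≈ 62.08°.
Law of sines gives ST = TR·sin R/sin S ≈ 6.0113.
Circumradius = TR/(2 sin S) ≈ 3.4015.

3.40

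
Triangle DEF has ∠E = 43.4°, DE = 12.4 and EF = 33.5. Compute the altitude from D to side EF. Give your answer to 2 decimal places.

h_D ≈ 8.52

By the law of cosines, FD² = DE² + EF² − 2·DE·EF·cos E = 672.37, so FD ≈ 25.93.
Area = ½·DE·EF·sin E ≈ 142.71.
The altitude from D has length 2·area/EF ≈ 8.5199.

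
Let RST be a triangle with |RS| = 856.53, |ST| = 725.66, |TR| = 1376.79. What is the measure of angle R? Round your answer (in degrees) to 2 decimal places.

26.94

By the law of cosines, cos R = (|TR|² + |RS|² − |ST|²) / (2·|TR|·|RS|) ≈ 0.89149, so ∠R ≈ 26.94°.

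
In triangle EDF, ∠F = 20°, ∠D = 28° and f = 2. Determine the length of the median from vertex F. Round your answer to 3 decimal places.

The third angle is ∠E = 180° − ∠D − ∠F = 132.00°.
Law of sines: e = f·sin E/sin F ≈ 4.3456.
Law of sines: d = f·sin D/sin F ≈ 2.7453.
Median from F: ½√(2·e² + 2·d² − f²) ≈ 3.4944.

m_F ≈ 3.494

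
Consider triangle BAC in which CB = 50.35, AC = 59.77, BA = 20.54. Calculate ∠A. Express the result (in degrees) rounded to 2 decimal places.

By the law of cosines, cos A = (BA² + AC² − CB²) / (2·BA·AC) ≈ 0.59430, so ∠A ≈ 53.54°.

∠A ≈ 53.54°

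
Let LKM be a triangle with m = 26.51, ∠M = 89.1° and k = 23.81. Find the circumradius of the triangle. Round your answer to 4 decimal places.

Law of sines: sin K = k·sin M/m ≈ 0.89804.
Since m ≥ k, only the acute value applies: ∠K ≈ 63.90°.
Then ∠L = 180° − ∠M − ∠K ≈ 27.00°.
Law of sines gives l = m·sin L/sin M ≈ 12.036.
Circumradius = m/(2 sin M) ≈ 13.257.

13.2566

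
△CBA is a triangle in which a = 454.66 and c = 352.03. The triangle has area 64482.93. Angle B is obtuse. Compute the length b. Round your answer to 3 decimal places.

From area = ½·a·c·sin B, we get sin B = 2·area/(a·c) ≈ 0.80576.
Taking the obtuse solution, ∠B ≈ 126.32°.
Law of cosines then gives b ≈ 721.26.

721.263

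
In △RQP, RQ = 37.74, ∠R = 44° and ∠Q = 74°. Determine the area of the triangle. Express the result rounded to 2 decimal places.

area ≈ 538.58

The third angle is ∠P = 180° − ∠R − ∠Q = 62.00°.
Law of sines: QP = RQ·sin R/sin P ≈ 29.692.
Law of sines: PR = RQ·sin Q/sin P ≈ 41.087.
Area = ½·RQ·QP·sin Q ≈ 538.58.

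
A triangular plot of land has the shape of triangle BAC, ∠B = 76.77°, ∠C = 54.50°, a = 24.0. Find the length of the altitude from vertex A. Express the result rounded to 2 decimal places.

h_A ≈ 25.31

The third angle is ∠A = 180° − ∠C − ∠B = 48.73°.
Law of sines: b = a·sin B/sin A ≈ 31.084.
Law of sines: c = a·sin C/sin A ≈ 25.996.
Area = ½·a·b·sin C ≈ 303.67.
The altitude from A has length 2·area/a ≈ 25.306.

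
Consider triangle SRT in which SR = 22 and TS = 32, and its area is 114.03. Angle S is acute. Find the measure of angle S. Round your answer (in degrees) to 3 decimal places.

From area = ½·TS·SR·sin S, we get sin S = 2·area/(TS·SR) ≈ 0.32395.
Taking the acute solution, ∠S ≈ 18.90°.

∠S ≈ 18.902°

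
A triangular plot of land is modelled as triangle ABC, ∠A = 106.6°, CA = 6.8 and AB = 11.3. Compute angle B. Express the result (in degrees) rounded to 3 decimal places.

By the law of cosines, BC² = CA² + AB² − 2·CA·AB·cos A = 217.83, so BC ≈ 14.759.
Law of cosines again: cos B = (AB² + BC² − CA²)/(2·AB·BC) ≈ 0.89725, so ∠B ≈ 26.20°.

∠B ≈ 26.201°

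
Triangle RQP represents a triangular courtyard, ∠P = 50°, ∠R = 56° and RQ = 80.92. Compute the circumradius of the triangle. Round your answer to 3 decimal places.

52.817

The third angle is ∠Q = 180° − ∠P − ∠R = 74.00°.
Law of sines: QP = RQ·sin R/sin P ≈ 87.574.
Law of sines: PR = RQ·sin Q/sin P ≈ 101.54.
Circumradius = RQ/(2 sin P) ≈ 52.817.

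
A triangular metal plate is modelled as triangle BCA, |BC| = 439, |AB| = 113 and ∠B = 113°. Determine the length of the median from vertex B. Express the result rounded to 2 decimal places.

m_B ≈ 204.16

By the law of cosines, |CA|² = |AB|² + |BC|² − 2·|AB|·|BC|·cos B = 2.4426e+05, so |CA| ≈ 494.22.
Median from B: ½√(2·|AB|² + 2·|BC|² − |CA|²) ≈ 204.16.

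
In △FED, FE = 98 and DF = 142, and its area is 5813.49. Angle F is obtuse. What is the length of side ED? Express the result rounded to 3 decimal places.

From area = ½·DF·FE·sin F, we get sin F = 2·area/(DF·FE) ≈ 0.83551.
Taking the obtuse solution, ∠F ≈ 2.1525 rad.
Law of cosines then gives ED ≈ 212.28.

212.276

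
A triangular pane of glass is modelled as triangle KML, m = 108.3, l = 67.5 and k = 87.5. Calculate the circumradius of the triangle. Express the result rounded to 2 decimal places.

By the law of cosines, cos K = (m² + l² − k²) / (2·m·l) ≈ 0.59019, so ∠K ≈ 53.83°.
Circumradius = k/(2 sin K) ≈ 54.195.

54.20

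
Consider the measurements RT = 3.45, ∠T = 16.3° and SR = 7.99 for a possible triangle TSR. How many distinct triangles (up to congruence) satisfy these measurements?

RT·sin T = 3.45·sin(16.3°) ≈ 0.9683.
Since SR ≥ RT, exactly one triangle exists.

1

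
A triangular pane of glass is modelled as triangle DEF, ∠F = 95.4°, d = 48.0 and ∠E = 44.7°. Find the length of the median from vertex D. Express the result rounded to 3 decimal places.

The third angle is ∠D = 180° − ∠E − ∠F = 39.90°.
Law of sines: e = d·sin E/sin D ≈ 52.635.
Law of sines: f = d·sin F/sin D ≈ 74.498.
Median from D: ½√(2·e² + 2·f² − d²) ≈ 59.869.

m_D ≈ 59.869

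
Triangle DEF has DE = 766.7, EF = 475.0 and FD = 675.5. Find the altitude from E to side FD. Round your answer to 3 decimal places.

Semiperimeter s = (475 + 675.5 + 766.7)/2 = 958.6.
Heron's formula: area = √(958.6·483.6·283.1·191.9) ≈ 1.587e+05.
The altitude from E has length 2·area/FD ≈ 469.87.

469.866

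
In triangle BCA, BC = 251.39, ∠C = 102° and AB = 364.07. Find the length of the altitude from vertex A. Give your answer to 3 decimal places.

Law of sines: sin A = BC·sin C/AB ≈ 0.67541.
Since AB ≥ BC, only the acute value applies: ∠A ≈ 42.49°.
Then ∠B = 180° − ∠C − ∠A ≈ 35.51°.
Law of sines gives CA = AB·sin B/sin C ≈ 216.21.
Area = ½·AB·BC·sin B ≈ 26583.
The altitude from A has length 2·area/BC ≈ 211.49.

h_A ≈ 211.489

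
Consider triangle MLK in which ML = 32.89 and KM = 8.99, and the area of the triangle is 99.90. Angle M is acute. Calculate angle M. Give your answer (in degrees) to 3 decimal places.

42.511

From area = ½·KM·ML·sin M, we get sin M = 2·area/(KM·ML) ≈ 0.67573.
Taking the acute solution, ∠M ≈ 42.51°.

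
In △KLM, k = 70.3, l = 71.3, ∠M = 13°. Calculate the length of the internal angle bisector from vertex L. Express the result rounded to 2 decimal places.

18.96

By the law of cosines, m² = k² + l² − 2·k·l·cos M = 257.93, so m ≈ 16.06.
Law of cosines again: cos L = (m² + k² − l²)/(2·m·k) ≈ 0.05152, so ∠L ≈ 87.05°.
The bisector from L has length 2·m·k·cos(∠L/2)/(m+k) ≈ 18.959.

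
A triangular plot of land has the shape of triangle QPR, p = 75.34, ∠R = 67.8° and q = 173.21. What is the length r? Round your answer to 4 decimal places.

160.6750

By the law of cosines, r² = q² + p² − 2·q·p·cos R = 25816, so r ≈ 160.67.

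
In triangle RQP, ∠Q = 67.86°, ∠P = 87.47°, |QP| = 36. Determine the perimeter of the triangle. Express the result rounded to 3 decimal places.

The third angle is ∠R = 180° − ∠Q − ∠P = 24.67°.
Law of sines: |PR| = |QP|·sin Q/sin R ≈ 79.89.
Law of sines: |RQ| = |QP|·sin P/sin R ≈ 86.166.
Semiperimeter s = (36+79.89+86.166)/2 = 101.03.
Perimeter = 36 + 79.89 + 86.166 = 202.06.

perimeter ≈ 202.056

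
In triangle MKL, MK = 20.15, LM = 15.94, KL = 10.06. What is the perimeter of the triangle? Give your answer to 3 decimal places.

46.150

Perimeter = 10.06 + 15.94 + 20.15 = 46.15.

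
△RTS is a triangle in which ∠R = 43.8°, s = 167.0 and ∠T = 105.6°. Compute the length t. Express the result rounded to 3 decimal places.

The third angle is ∠S = 180° − ∠R − ∠T = 30.60°.
Law of sines: t = s·sin T/sin S ≈ 315.98.

315.982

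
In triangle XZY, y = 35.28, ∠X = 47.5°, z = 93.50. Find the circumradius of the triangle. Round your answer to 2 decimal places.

50.43

By the law of cosines, x² = z² + y² − 2·z·y·cos X = 5529.8, so x ≈ 74.363.
Area = ½·z·y·sin X ≈ 1216.
Circumradius = x/(2 sin X) ≈ 50.431.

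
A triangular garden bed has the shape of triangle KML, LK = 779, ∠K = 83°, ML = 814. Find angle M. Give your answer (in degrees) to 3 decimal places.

71.781

Law of sines: sin M = LK·sin K/ML ≈ 0.94987.
Since ML ≥ LK, only the acute value applies: ∠M ≈ 71.78°.
Then ∠L = 180° − ∠K − ∠M ≈ 25.22°.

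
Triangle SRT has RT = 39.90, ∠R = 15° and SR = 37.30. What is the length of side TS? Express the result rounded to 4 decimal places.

By the law of cosines, TS² = SR² + RT² − 2·SR·RT·cos R = 108.18, so TS ≈ 10.401.

10.4011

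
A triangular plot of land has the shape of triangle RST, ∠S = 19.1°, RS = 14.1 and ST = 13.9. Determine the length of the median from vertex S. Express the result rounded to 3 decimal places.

By the law of cosines, TR² = RS² + ST² − 2·RS·ST·cos S = 21.619, so TR ≈ 4.6496.
Median from S: ½√(2·RS² + 2·ST² − TR²) ≈ 13.806.

13.806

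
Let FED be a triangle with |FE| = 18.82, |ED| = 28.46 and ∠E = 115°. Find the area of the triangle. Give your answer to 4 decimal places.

Area = ½·|FE|·|ED|·sin E ≈ 242.72.

area ≈ 242.7170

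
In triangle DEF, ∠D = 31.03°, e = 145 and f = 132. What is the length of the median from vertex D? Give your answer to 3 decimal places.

By the law of cosines, d² = e² + f² − 2·e·f·cos D = 5647, so d ≈ 75.146.
Median from D: ½√(2·e² + 2·f² − d²) ≈ 133.46.

133.464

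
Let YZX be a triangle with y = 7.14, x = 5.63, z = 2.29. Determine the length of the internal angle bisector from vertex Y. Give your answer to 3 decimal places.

t_Y ≈ 1.554

By the law of cosines, cos Y = (z² + x² − y²) / (2·z·x) ≈ -0.54444, so ∠Y ≈ 122.99°.
The bisector from Y has length 2·z·x·cos(∠Y/2)/(z+x) ≈ 1.5538.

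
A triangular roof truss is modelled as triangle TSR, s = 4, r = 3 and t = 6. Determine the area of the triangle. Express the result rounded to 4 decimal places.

5.3327

Semiperimeter p = (6 + 4 + 3)/2 = 6.5.
Heron's formula: area = √(6.5·0.5·2.5·3.5) ≈ 5.3327.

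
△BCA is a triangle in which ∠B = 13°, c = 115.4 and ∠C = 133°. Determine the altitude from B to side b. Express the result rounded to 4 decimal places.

The third angle is ∠A = 180° − ∠B − ∠C = 34.00°.
Law of sines: b = c·sin B/sin C ≈ 35.495.
Law of sines: a = c·sin A/sin C ≈ 88.235.
Area = ½·c·b·sin A ≈ 1145.3.
The altitude from B has length 2·area/b ≈ 64.531.

64.5309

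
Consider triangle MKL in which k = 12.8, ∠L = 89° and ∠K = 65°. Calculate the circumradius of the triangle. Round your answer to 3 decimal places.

7.062

The third angle is ∠M = 180° − ∠K − ∠L = 26.00°.
Law of sines: m = k·sin M/sin K ≈ 6.1912.
Law of sines: l = k·sin L/sin K ≈ 14.121.
Circumradius = k/(2 sin K) ≈ 7.0616.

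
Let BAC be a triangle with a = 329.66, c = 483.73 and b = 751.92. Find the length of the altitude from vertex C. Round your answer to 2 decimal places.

235.97

Semiperimeter s = (751.92 + 329.66 + 483.73)/2 = 782.65.
Heron's formula: area = √(782.65·30.735·452.99·298.92) ≈ 57073.
The altitude from C has length 2·area/c ≈ 235.97.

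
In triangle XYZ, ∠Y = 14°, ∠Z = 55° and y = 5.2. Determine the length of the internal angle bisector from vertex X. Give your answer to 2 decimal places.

The third angle is ∠X = 180° − ∠Y − ∠Z = 111.00°.
Law of sines: x = y·sin X/sin Y ≈ 20.067.
Law of sines: z = y·sin Z/sin Y ≈ 17.607.
The bisector from X has length 2·y·z·cos(∠X/2)/(y+z) ≈ 4.5476.

4.55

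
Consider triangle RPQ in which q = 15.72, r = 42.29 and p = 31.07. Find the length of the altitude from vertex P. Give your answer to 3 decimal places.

h_P ≈ 12.697

Semiperimeter s = (42.29 + 31.07 + 15.72)/2 = 44.54.
Heron's formula: area = √(44.54·2.25·13.47·28.82) ≈ 197.24.
The altitude from P has length 2·area/p ≈ 12.697.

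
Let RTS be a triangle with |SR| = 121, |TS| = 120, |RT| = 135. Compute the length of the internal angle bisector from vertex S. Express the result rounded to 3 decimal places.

99.819

By the law of cosines, cos S = (|TS|² + |SR|² − |RT|²) / (2·|TS|·|SR|) ≈ 0.37245, so ∠S ≈ 1.1891 rad.
The bisector from S has length 2·|TS|·|SR|·cos(∠S/2)/(|TS|+|SR|) ≈ 99.819.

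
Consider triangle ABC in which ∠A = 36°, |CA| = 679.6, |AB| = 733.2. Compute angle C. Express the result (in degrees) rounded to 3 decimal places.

78.660

By the law of cosines, |BC|² = |CA|² + |AB|² − 2·|CA|·|AB|·cos A = 1.932e+05, so |BC| ≈ 439.55.
Law of cosines again: cos C = (|BC|² + |CA|² − |AB|²)/(2·|BC|·|CA|) ≈ 0.19663, so ∠C ≈ 78.66°.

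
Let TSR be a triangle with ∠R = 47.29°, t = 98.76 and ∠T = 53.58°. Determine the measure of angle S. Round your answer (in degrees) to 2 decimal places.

The third angle is ∠S = 180° − ∠R − ∠T = 79.13°.

79.13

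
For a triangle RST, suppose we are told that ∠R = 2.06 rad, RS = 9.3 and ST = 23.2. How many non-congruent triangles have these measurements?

RS·sin R = 9.3·sin(2.06 rad) ≈ 8.209.
Since ∠R is not acute, a triangle exists only if ST > RS; here ST > RS, so there is exactly one triangle.

1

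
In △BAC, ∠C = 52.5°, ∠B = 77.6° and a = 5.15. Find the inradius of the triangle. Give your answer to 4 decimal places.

1.5742

The third angle is ∠A = 180° − ∠C − ∠B = 49.90°.
Law of sines: b = a·sin B/sin A ≈ 6.5757.
Law of sines: c = a·sin C/sin A ≈ 5.3414.
Area = ½·a·b·sin C ≈ 13.433.
Semiperimeter s = (6.5757+5.15+5.3414)/2 = 8.5335.
Inradius = area/s = 13.433/8.5335 ≈ 1.5742.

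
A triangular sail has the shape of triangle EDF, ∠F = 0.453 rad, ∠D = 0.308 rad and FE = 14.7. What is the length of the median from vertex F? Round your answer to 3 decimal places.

23.550

The third angle is ∠E = π − ∠D − ∠F = 2.381 rad.
Law of sines: DF = FE·sin E/sin D ≈ 33.441.
Law of sines: ED = FE·sin F/sin D ≈ 21.223.
Median from F: ½√(2·DF² + 2·FE² − ED²) ≈ 23.55.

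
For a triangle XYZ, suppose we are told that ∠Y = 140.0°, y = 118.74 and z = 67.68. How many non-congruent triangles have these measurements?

z·sin Y = 67.68·sin(140.0°) ≈ 43.5.
Since ∠Y is not acute, a triangle exists only if y > z; here y > z, so there is exactly one triangle.

1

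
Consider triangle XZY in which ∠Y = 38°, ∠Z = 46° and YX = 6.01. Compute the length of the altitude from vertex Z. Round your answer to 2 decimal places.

5.12

The third angle is ∠X = 180° − ∠Z − ∠Y = 96.00°.
Law of sines: ZY = YX·sin X/sin Z ≈ 8.3091.
Law of sines: XZ = YX·sin Y/sin Z ≈ 5.1438.
Area = ½·YX·ZY·sin Y ≈ 15.372.
The altitude from Z has length 2·area/YX ≈ 5.1156.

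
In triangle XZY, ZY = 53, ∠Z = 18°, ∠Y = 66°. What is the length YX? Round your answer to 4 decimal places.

The third angle is ∠X = 180° − ∠Z − ∠Y = 96.00°.
Law of sines: YX = ZY·sin Z/sin X ≈ 16.468.

16.4681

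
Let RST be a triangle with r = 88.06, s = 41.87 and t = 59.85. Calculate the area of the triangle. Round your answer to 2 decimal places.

area ≈ 1097.29

Semiperimeter p = (88.06 + 41.87 + 59.85)/2 = 94.89.
Heron's formula: area = √(94.89·6.83·53.02·35.04) ≈ 1097.3.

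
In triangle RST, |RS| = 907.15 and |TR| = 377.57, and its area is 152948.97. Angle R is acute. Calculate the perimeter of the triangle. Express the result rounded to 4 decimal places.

2095.4701

From area = ½·|TR|·|RS|·sin R, we get sin R = 2·area/(|TR|·|RS|) ≈ 0.89310.
Taking the acute solution, ∠R ≈ 63.27°.
Law of cosines then gives |ST| ≈ 810.75.
Perimeter = 810.75 + 377.57 + 907.15 = 2095.5.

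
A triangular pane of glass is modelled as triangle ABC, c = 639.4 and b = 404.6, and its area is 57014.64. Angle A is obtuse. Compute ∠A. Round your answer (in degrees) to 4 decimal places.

From area = ½·b·c·sin A, we get sin A = 2·area/(b·c) ≈ 0.44078.
Taking the obtuse solution, ∠A ≈ 153.85°.

∠A ≈ 153.8466°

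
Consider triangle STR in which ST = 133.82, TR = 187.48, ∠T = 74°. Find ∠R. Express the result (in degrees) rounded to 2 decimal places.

∠R ≈ 40.50°

By the law of cosines, RS² = ST² + TR² − 2·ST·TR·cos T = 39226, so RS ≈ 198.06.
Law of cosines again: cos R = (TR² + RS² − ST²)/(2·TR·RS) ≈ 0.76036, so ∠R ≈ 40.50°.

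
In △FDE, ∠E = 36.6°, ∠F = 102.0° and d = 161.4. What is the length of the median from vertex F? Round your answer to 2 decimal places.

The third angle is ∠D = 180° − ∠E − ∠F = 41.40°.
Law of sines: f = d·sin F/sin D ≈ 238.73.
Law of sines: e = d·sin E/sin D ≈ 145.51.
Median from F: ½√(2·d² + 2·e² − f²) ≈ 96.771.

m_F ≈ 96.77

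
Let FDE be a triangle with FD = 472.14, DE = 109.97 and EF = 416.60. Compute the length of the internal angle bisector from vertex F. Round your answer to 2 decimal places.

By the law of cosines, cos F = (EF² + FD² − DE²) / (2·EF·FD) ≈ 0.97710, so ∠F ≈ 12.29°.
The bisector from F has length 2·EF·FD·cos(∠F/2)/(EF+FD) ≈ 440.09.

t_F ≈ 440.09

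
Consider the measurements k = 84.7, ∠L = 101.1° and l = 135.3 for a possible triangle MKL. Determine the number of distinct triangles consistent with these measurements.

1

k·sin L = 84.7·sin(101.1°) ≈ 83.12.
Since ∠L is not acute, a triangle exists only if l > k; here l > k, so there is exactly one triangle.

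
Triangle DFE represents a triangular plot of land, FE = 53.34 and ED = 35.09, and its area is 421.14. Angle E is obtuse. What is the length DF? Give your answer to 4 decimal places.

From area = ½·FE·ED·sin E, we get sin E = 2·area/(FE·ED) ≈ 0.45001.
Taking the obtuse solution, ∠E ≈ 153.26°.
Law of cosines then gives DF ≈ 86.136.

86.1360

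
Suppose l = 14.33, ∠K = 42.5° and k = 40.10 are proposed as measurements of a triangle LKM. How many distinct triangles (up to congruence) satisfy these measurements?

l·sin K = 14.33·sin(42.5°) ≈ 9.681.
Since k ≥ l, exactly one triangle exists.

1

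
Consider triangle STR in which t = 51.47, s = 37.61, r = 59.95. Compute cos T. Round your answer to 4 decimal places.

By the law of cosines, cos T = (r² + s² − t²) / (2·r·s) ≈ 0.52320, so ∠T ≈ 58.45°.

0.5232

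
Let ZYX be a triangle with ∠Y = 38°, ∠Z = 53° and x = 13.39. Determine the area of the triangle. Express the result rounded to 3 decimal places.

The third angle is ∠X = 180° − ∠Z − ∠Y = 89.00°.
Law of sines: z = x·sin Z/sin X ≈ 10.695.
Law of sines: y = x·sin Y/sin X ≈ 8.245.
Area = ½·x·z·sin Y ≈ 44.085.

44.085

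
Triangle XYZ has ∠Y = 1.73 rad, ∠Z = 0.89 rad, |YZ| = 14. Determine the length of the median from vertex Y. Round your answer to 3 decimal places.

The third angle is ∠X = π − ∠Y − ∠Z = 0.522 rad.
Law of sines: |ZX| = |YZ|·sin Y/sin X ≈ 27.742.
Law of sines: |XY| = |YZ|·sin Z/sin X ≈ 21.834.
Median from Y: ½√(2·|XY|² + 2·|YZ|² − |ZX|²) ≈ 11.998.

11.998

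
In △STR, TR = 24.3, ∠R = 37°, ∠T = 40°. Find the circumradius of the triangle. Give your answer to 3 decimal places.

12.470

The third angle is ∠S = 180° − ∠T − ∠R = 103.00°.
Law of sines: RS = TR·sin T/sin S ≈ 16.031.
Law of sines: ST = TR·sin R/sin S ≈ 15.009.
Circumradius = TR/(2 sin S) ≈ 12.47.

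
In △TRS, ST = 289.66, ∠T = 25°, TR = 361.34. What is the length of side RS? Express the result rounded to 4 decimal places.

157.3237

By the law of cosines, RS² = ST² + TR² − 2·ST·TR·cos T = 24751, so RS ≈ 157.32.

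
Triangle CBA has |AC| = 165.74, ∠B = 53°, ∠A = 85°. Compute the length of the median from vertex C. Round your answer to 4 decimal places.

The third angle is ∠C = 180° − ∠B − ∠A = 42.00°.
Law of sines: |BA| = |AC|·sin C/sin B ≈ 138.86.
Law of sines: |CB| = |AC|·sin A/sin B ≈ 206.74.
Median from C: ½√(2·|AC|² + 2·|CB|² − |BA|²) ≈ 174.02.

m_C ≈ 174.0248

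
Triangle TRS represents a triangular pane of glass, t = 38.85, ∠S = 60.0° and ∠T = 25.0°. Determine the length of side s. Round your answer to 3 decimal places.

79.611

The third angle is ∠R = 180° − ∠S − ∠T = 95.00°.
Law of sines: s = t·sin S/sin T ≈ 79.611.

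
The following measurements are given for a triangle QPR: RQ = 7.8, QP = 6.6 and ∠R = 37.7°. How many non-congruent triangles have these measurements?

2

RQ·sin R = 7.8·sin(37.7°) ≈ 4.77.
Since RQ sin R < QP < RQ (4.77 < 6.6 < 7.8), two triangles exist.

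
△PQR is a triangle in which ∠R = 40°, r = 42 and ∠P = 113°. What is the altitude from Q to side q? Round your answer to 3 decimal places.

The third angle is ∠Q = 180° − ∠R − ∠P = 27.00°.
Law of sines: p = r·sin P/sin R ≈ 60.146.
Law of sines: q = r·sin Q/sin R ≈ 29.664.
Area = ½·r·p·sin Q ≈ 573.42.
The altitude from Q has length 2·area/q ≈ 38.661.

h_Q ≈ 38.661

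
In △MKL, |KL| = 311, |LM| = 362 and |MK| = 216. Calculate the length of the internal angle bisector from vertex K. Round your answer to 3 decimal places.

188.360

By the law of cosines, cos K = (|MK|² + |KL|² − |LM|²) / (2·|MK|·|KL|) ≈ 0.09180, so ∠K ≈ 84.73°.
The bisector from K has length 2·|MK|·|KL|·cos(∠K/2)/(|MK|+|KL|) ≈ 188.36.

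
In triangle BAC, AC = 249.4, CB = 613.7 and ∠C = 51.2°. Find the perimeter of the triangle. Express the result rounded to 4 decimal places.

By the law of cosines, BA² = AC² + CB² − 2·AC·CB·cos C = 2.4702e+05, so BA ≈ 497.01.
Semiperimeter s = (249.4+613.7+497.01)/2 = 680.05.
Perimeter = 249.4 + 613.7 + 497.01 = 1360.1.

perimeter ≈ 1360.1072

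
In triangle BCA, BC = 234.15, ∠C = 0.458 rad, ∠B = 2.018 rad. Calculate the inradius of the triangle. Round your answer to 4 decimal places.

The third angle is ∠A = π − ∠B − ∠C = 0.666 rad.
Law of sines: CA = BC·sin B/sin A ≈ 341.89.
Law of sines: AB = BC·sin C/sin A ≈ 167.65.
Area = ½·BC·CA·sin C ≈ 17698.
Semiperimeter s = (341.89+167.65+234.15)/2 = 371.85.
Inradius = area/s = 17698/371.85 ≈ 47.595.

47.5947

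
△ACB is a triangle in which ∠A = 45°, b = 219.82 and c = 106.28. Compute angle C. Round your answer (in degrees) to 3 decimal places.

By the law of cosines, a² = c² + b² − 2·c·b·cos A = 26577, so a ≈ 163.02.
Law of cosines again: cos C = (b² + a² − c²)/(2·b·a) ≈ 0.88741, so ∠C ≈ 27.45°.

27.451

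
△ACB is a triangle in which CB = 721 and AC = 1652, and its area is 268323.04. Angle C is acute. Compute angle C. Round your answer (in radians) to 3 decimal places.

From area = ½·AC·CB·sin C, we get sin C = 2·area/(AC·CB) ≈ 0.45055.
Taking the acute solution, ∠C ≈ 0.467 rad.

0.467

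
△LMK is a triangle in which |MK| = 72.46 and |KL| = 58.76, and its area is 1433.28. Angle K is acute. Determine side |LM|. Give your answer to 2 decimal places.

49.06

From area = ½·|MK|·|KL|·sin K, we get sin K = 2·area/(|MK|·|KL|) ≈ 0.67326.
Taking the acute solution, ∠K ≈ 42.32°.
Law of cosines then gives |LM| ≈ 49.059.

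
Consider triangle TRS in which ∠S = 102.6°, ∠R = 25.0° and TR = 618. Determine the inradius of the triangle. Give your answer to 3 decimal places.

r ≈ 94.452

The third angle is ∠T = 180° − ∠R − ∠S = 52.40°.
Law of sines: RS = TR·sin T/sin S ≈ 501.72.
Law of sines: ST = TR·sin R/sin S ≈ 267.62.
Area = ½·TR·RS·sin R ≈ 65519.
Semiperimeter s = (501.72+267.62+618)/2 = 693.67.
Inradius = area/s = 65519/693.67 ≈ 94.452.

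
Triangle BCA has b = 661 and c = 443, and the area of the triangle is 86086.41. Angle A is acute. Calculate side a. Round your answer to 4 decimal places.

From area = ½·b·c·sin A, we get sin A = 2·area/(b·c) ≈ 0.58798.
Taking the acute solution, ∠A ≈ 36.01°.
Law of cosines then gives a ≈ 399.32.

399.3163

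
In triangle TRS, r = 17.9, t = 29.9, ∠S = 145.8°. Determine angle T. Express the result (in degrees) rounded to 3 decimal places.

By the law of cosines, s² = t² + r² − 2·t·r·cos S = 2099.7, so s ≈ 45.823.
Law of cosines again: cos T = (r² + s² − t²)/(2·r·s) ≈ 0.93031, so ∠T ≈ 21.52°.

21.516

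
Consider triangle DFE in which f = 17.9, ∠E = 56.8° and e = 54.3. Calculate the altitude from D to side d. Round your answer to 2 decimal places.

Law of sines: sin F = f·sin E/e ≈ 0.27584.
Since e ≥ f, only the acute value applies: ∠F ≈ 16.01°.
Then ∠D = 180° − ∠E − ∠F ≈ 107.19°.
Law of sines gives d = e·sin D/sin E ≈ 61.995.
Area = ½·e·f·sin D ≈ 464.28.
The altitude from D has length 2·area/d ≈ 14.978.

14.98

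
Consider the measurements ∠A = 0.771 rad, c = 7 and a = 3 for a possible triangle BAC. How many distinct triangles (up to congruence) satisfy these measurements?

0

c·sin A = 7·sin(0.771 rad) ≈ 4.878.
Since a = 3 < 4.878 = c sin A, no triangle exists.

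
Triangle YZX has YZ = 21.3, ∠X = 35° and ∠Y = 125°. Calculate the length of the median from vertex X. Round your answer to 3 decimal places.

m_X ≈ 20.734

The third angle is ∠Z = 180° − ∠X − ∠Y = 20.00°.
Law of sines: ZX = YZ·sin Y/sin X ≈ 30.42.
Law of sines: XY = YZ·sin Z/sin X ≈ 12.701.
Median from X: ½√(2·ZX² + 2·XY² − YZ²) ≈ 20.734.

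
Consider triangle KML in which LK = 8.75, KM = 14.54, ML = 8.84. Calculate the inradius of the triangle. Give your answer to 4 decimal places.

r ≈ 2.2399

Semiperimeter s = (8.84 + 8.75 + 14.54)/2 = 16.065.
Heron's formula: area = √(16.065·7.225·7.315·1.525) ≈ 35.983.
Inradius = area/s = 35.983/16.065 ≈ 2.2399.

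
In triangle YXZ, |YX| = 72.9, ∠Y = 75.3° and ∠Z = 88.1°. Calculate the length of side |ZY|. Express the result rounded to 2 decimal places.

The third angle is ∠X = 180° − ∠Z − ∠Y = 16.60°.
Law of sines: |ZY| = |YX|·sin X/sin Z ≈ 20.838.

20.84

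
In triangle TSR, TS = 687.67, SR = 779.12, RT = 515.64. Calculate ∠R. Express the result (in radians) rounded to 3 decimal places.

1.050

By the law of cosines, cos R = (SR² + RT² − TS²) / (2·SR·RT) ≈ 0.49786, so ∠R ≈ 1.050 rad.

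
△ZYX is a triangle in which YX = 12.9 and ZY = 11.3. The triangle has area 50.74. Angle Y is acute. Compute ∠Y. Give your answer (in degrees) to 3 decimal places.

44.120

From area = ½·ZY·YX·sin Y, we get sin Y = 2·area/(ZY·YX) ≈ 0.69617.
Taking the acute solution, ∠Y ≈ 44.12°.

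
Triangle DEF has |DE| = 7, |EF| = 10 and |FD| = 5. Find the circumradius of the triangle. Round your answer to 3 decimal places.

R ≈ 5.385

By the law of cosines, cos D = (|FD|² + |DE|² − |EF|²) / (2·|FD|·|DE|) ≈ -0.37143, so ∠D ≈ 111.80°.
Circumradius = |EF|/(2 sin D) ≈ 5.3853.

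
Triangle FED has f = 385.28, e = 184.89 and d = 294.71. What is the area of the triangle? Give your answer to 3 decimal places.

area ≈ 26369.116

Semiperimeter s = (385.28 + 184.89 + 294.71)/2 = 432.44.
Heron's formula: area = √(432.44·47.16·247.55·137.73) ≈ 26369.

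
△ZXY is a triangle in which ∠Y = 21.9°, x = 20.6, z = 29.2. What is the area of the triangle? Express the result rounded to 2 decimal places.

Area = ½·z·x·sin Y ≈ 112.18.

area ≈ 112.18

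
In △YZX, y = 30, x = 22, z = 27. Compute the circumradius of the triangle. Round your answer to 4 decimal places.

R ≈ 15.5494

By the law of cosines, cos Y = (z² + x² − y²) / (2·z·x) ≈ 0.26347, so ∠Y ≈ 74.72°.
Circumradius = y/(2 sin Y) ≈ 15.549.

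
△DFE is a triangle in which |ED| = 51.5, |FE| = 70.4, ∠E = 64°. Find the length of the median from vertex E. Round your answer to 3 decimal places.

By the law of cosines, |DF|² = |FE|² + |ED|² − 2·|FE|·|ED|·cos E = 4429.7, so |DF| ≈ 66.556.
Median from E: ½√(2·|FE|² + 2·|ED|² − |DF|²) ≈ 51.931.

51.931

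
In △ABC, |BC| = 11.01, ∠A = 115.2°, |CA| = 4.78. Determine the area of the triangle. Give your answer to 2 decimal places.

Law of sines: sin B = |CA|·sin A/|BC| ≈ 0.39283.
Since |BC| ≥ |CA|, only the acute value applies: ∠B ≈ 23.13°.
Then ∠C = 180° − ∠A − ∠B ≈ 41.67°.
Law of sines gives |AB| = |BC|·sin C/sin A ≈ 8.0897.
Area = ½·|BC|·|CA|·sin C ≈ 17.494.

area ≈ 17.49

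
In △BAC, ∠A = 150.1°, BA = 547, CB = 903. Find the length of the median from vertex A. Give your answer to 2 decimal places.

143.19

Law of sines: sin C = BA·sin A/CB ≈ 0.30196.
Since CB ≥ BA, only the acute value applies: ∠C ≈ 17.58°.
Then ∠B = 180° − ∠A − ∠C ≈ 12.32°.
Law of sines gives AC = CB·sin B/sin A ≈ 386.66.
Median from A: ½√(2·BA² + 2·AC² − CB²) ≈ 143.19.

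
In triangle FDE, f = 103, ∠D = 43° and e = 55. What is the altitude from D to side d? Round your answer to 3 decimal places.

52.832

By the law of cosines, d² = e² + f² − 2·e·f·cos D = 5347.8, so d ≈ 73.128.
Area = ½·e·f·sin D ≈ 1931.8.
The altitude from D has length 2·area/d ≈ 52.832.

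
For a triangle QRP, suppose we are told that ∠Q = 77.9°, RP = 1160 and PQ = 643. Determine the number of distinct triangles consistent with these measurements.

1

PQ·sin Q = 643·sin(77.9°) ≈ 628.7.
Since RP ≥ PQ, exactly one triangle exists.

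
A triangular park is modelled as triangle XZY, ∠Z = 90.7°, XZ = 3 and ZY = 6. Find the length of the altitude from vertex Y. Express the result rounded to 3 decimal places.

h_Y ≈ 6.000

By the law of cosines, YX² = XZ² + ZY² − 2·XZ·ZY·cos Z = 45.44, so YX ≈ 6.7409.
Area = ½·XZ·ZY·sin Z ≈ 8.9993.
The altitude from Y has length 2·area/XZ ≈ 5.9996.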